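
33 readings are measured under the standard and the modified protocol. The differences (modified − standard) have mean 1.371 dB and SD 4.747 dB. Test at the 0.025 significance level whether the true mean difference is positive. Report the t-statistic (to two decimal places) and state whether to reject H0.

t = 1.66; fail to reject H0

H0: μ_d = 0; H1: μ_d > 0 (paired t-test on the differences, right-tailed).
t = d̄/(s_d/√n) = 1.371/(4.747/√33) = 1.66
df = n − 1 = 32
p-value = P(T ≥ 1.66) ≈ 0.0534
Since p ≈ 0.0534 > α = 0.025, fail to reject H0; the evidence is not statistically significant.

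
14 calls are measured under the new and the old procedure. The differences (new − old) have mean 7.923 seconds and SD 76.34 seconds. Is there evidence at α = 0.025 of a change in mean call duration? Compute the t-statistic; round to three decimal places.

H0: μ_d = 0; H1: μ_d ≠ 0 (paired t-test on the differences, two-sided).
t = d̄/(s_d/√n) = 7.923/(76.34/√14) = 0.388
df = n − 1 = 13
Two-sided p-value ≈ 0.7041
Since p ≈ 0.7041 > α = 0.025, fail to reject H0; the data do not provide sufficient evidence against H0.

0.388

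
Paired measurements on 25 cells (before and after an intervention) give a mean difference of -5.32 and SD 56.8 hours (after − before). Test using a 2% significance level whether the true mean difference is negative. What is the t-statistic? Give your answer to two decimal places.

H0: μ_d = 0; H1: μ_d < 0 (paired t-test on the differences, left-tailed).
t = d̄/(s_d/√n) = -5.32/(56.8/√25) = -0.47
df = n − 1 = 24
p-value = P(T ≤ -0.47) ≈ 0.322
Since p ≈ 0.322 > α = 0.02, fail to reject H0; the evidence is not statistically significant.

-0.47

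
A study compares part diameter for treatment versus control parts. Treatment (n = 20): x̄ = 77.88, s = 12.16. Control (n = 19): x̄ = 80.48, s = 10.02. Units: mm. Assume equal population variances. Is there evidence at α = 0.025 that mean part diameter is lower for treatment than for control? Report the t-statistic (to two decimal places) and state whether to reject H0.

Let group 1 = treatment, group 2 = control. H0: μ_1 = μ_2; H1: μ_1 < μ_2 (two-sample pooled-variance t-test, left-tailed).
s_p² = [(20−1)·12.16² + (19−1)·10.02²]/(20+19−2) = 124.774
t = (77.88 − 80.48)/√[124.774·(1/20 + 1/19)] = -0.73
df = n₁ + n₂ − 2 = 37
p-value = P(T ≤ -0.73) ≈ 0.2360
Since p ≈ 0.2360 > α = 0.025, fail to reject H0; the data do not provide sufficient evidence against H0.

t = -0.73; fail to reject H0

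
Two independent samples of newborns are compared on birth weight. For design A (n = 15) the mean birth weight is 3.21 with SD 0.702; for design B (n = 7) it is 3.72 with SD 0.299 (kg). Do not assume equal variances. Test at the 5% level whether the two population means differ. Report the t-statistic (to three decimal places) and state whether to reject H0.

Let group 1 = design A, group 2 = design B. H0: μ_1 = μ_2; H1: μ_1 ≠ μ_2 (Welch's two-sample t-test, two-sided).
t = (x̄_1 − x̄_2)/√(s_1²/n_1 + s_2²/n_2) = (3.21 − 3.72)/√(0.702²/15 + 0.299²/7) = -2.388
Welch–Satterthwaite df ≈ 19.96
Two-sided p-value ≈ 0.027
Since p ≈ 0.027 < α = 0.05, reject H0; the data support H1.

t = -2.388; reject H0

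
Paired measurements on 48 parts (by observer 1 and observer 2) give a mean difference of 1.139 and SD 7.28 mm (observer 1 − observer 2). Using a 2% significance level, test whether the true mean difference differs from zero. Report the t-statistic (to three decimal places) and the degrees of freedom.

H0: μ_d = 0; H1: μ_d ≠ 0 (paired t-test on the differences, two-sided).
t = d̄/(s_d/√n) = 1.139/(7.28/√48) = 1.084
df = n − 1 = 47
Two-sided p-value ≈ 0.284
Since p ≈ 0.284 > α = 0.02, fail to reject H0; the data do not provide sufficient evidence against H0.

t = 1.084, df = 47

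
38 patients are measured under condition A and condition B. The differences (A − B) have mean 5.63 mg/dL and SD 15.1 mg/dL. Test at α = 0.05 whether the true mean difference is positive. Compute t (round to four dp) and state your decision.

t = 2.2984; reject H0

H0: μ_d = 0; H1: μ_d > 0 (paired t-test on the differences, right-tailed).
t = d̄/(s_d/√n) = 5.63/(15.1/√38) = 2.2984
df = n − 1 = 37
p-value = P(T ≥ 2.2984) ≈ 0.0136
Since p ≈ 0.0136 < α = 0.05, reject H0; the data support H1.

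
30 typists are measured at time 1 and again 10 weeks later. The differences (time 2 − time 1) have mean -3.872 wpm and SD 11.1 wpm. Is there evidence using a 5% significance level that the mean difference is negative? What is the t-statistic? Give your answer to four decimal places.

-1.9106

H0: μ_d = 0; H1: μ_d < 0 (paired t-test on the differences, left-tailed).
t = d̄/(s_d/√n) = -3.872/(11.1/√30) = -1.9106
df = n − 1 = 29
p-value = P(T ≤ -1.9106) ≈ 0.033
Since p ≈ 0.033 < α = 0.05, reject H0; the data support H1.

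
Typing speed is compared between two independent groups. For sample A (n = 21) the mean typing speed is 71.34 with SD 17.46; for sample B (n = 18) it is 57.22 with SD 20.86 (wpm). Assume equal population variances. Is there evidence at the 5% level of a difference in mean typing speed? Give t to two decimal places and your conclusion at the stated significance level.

t = 2.30; reject H0

Let group 1 = sample A, group 2 = sample B. H0: μ_1 = μ_2; H1: μ_1 ≠ μ_2 (two-sample pooled-variance t-test, two-sided).
s_p² = [(21−1)·17.46² + (18−1)·20.86²]/(21+18−2) = 364.714
t = (71.34 − 57.22)/√[364.714·(1/21 + 1/18)] = 2.30
df = n₁ + n₂ − 2 = 37
Two-sided p-value ≈ 0.0271
Since p ≈ 0.0271 < α = 0.05, reject H0; the data support H1.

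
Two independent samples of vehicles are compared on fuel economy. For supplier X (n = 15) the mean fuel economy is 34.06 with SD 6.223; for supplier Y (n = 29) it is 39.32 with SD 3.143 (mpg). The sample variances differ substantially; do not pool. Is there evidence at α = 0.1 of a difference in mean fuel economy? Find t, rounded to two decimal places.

Let group 1 = supplier X, group 2 = supplier Y. H0: μ_1 = μ_2; H1: μ_1 ≠ μ_2 (Welch's two-sample t-test, two-sided).
t = (x̄_1 − x̄_2)/√(s_1²/n_1 + s_2²/n_2) = (34.06 − 39.32)/√(6.223²/15 + 3.143²/29) = -3.08
Welch–Satterthwaite df ≈ 17.78
Two-sided p-value ≈ 0.007
Since p ≈ 0.007 < α = 0.1, reject H0; the data support H1.

-3.08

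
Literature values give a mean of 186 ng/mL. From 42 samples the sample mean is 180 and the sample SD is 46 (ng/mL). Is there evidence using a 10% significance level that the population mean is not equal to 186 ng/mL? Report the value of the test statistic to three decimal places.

H0: μ = 186; H1: μ ≠ 186 (one-sample t-test, two-sided).
t = (x̄ − μ₀)/(s/√n) = (180 − 186)/(46/√42) = -0.845
df = n − 1 = 41
Two-sided p-value ≈ 0.4028
Since p ≈ 0.4028 > α = 0.1, fail to reject H0; the evidence is not statistically significant.

-0.845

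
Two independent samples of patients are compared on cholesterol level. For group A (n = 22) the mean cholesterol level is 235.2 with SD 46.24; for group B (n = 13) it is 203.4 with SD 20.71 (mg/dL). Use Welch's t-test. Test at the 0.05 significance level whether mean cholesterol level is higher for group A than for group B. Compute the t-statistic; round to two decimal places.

2.79

Let group 1 = group A, group 2 = group B. H0: μ_1 = μ_2; H1: μ_1 > μ_2 (Welch's two-sample t-test, right-tailed).
t = (x̄_1 − x̄_2)/√(s_1²/n_1 + s_2²/n_2) = (235.2 − 203.4)/√(46.24²/22 + 20.71²/13) = 2.79
Welch–Satterthwaite df ≈ 31.35
p-value = P(T ≥ 2.79) ≈ 0.0045
Since p ≈ 0.0045 < α = 0.05, reject H0; the evidence is statistically significant.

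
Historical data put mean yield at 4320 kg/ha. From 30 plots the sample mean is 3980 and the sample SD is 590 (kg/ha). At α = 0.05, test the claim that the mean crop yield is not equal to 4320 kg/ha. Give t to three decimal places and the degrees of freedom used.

H0: μ = 4320; H1: μ ≠ 4320 (one-sample t-test, two-sided).
t = (x̄ − μ₀)/(s/√n) = (3980 − 4320)/(590/√30) = -3.156
df = n − 1 = 29
Two-sided p-value ≈ 0.0037
Since p ≈ 0.0037 < α = 0.05, reject H0; the data support H1.

t = -3.156, df = 29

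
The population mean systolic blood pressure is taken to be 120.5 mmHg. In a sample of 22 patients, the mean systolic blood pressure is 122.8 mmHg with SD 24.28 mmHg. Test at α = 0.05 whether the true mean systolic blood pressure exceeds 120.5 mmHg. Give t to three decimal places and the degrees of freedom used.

H0: μ = 120.5; H1: μ > 120.5 (one-sample t-test, right-tailed).
t = (x̄ − μ₀)/(s/√n) = (122.8 − 120.5)/(24.28/√22) = 0.444
df = n − 1 = 21
p-value = P(T ≥ 0.444) ≈ 0.3307
Since p ≈ 0.3307 > α = 0.05, fail to reject H0; the evidence is not statistically significant.

t = 0.444, df = 21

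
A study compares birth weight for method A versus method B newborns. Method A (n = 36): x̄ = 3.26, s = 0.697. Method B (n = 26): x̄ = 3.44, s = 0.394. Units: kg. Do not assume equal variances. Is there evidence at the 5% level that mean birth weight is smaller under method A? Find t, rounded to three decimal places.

-1.290

Let group 1 = method A, group 2 = method B. H0: μ_1 = μ_2; H1: μ_1 < μ_2 (Welch's two-sample t-test, left-tailed).
t = (x̄_1 − x̄_2)/√(s_1²/n_1 + s_2²/n_2) = (3.26 − 3.44)/√(0.697²/36 + 0.394²/26) = -1.290
Welch–Satterthwaite df ≈ 57.16
p-value = P(T ≤ -1.290) ≈ 0.101
Since p ≈ 0.101 > α = 0.05, fail to reject H0; the data do not provide sufficient evidence against H0.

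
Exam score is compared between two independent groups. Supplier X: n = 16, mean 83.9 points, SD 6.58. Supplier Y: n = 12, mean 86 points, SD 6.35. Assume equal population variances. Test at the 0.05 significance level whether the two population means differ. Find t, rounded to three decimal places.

-0.848

Let group 1 = supplier X, group 2 = supplier Y. H0: μ_1 = μ_2; H1: μ_1 ≠ μ_2 (two-sample pooled-variance t-test, two-sided).
s_p² = [(16−1)·6.58² + (12−1)·6.35²]/(16+12−2) = 42.0382
t = (83.9 − 86)/√[42.0382·(1/16 + 1/12)] = -0.848
df = n₁ + n₂ − 2 = 26
Two-sided p-value ≈ 0.4041
Since p ≈ 0.4041 > α = 0.05, fail to reject H0; the data do not provide sufficient evidence against H0.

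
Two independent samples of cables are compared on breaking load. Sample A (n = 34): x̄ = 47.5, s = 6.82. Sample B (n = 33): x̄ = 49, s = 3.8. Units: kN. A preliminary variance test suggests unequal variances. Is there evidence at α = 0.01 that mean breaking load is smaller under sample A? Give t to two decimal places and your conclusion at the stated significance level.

t = -1.12; fail to reject H0

Let group 1 = sample A, group 2 = sample B. H0: μ_1 = μ_2; H1: μ_1 < μ_2 (Welch's two-sample t-test, left-tailed).
t = (x̄_1 − x̄_2)/√(s_1²/n_1 + s_2²/n_2) = (47.5 − 49)/√(6.82²/34 + 3.8²/33) = -1.12
Welch–Satterthwaite df ≈ 52.00
p-value = P(T ≤ -1.12) ≈ 0.135
Since p ≈ 0.135 > α = 0.01, fail to reject H0; the data do not provide sufficient evidence against H0.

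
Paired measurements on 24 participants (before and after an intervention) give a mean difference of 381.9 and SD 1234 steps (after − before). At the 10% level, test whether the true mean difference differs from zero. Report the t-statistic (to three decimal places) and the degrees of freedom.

t = 1.516, df = 23

H0: μ_d = 0; H1: μ_d ≠ 0 (paired t-test on the differences, two-sided).
t = d̄/(s_d/√n) = 381.9/(1234/√24) = 1.516
df = n − 1 = 23
Two-sided p-value ≈ 0.1431
Since p ≈ 0.1431 > α = 0.1, fail to reject H0; the data do not provide sufficient evidence against H0.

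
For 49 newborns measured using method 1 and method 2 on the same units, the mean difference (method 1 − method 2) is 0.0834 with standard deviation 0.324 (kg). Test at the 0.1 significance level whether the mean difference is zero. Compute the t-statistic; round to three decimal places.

H0: μ_d = 0; H1: μ_d ≠ 0 (paired t-test on the differences, two-sided).
t = d̄/(s_d/√n) = 0.0834/(0.324/√49) = 1.802
df = n − 1 = 48
Two-sided p-value ≈ 0.078
Since p ≈ 0.078 < α = 0.1, reject H0; the evidence is statistically significant.

1.802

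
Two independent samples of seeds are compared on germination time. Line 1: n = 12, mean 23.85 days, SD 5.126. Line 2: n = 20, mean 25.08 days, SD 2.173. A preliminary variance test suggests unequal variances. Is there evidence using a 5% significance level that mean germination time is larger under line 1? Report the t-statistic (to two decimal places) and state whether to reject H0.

Let group 1 = line 1, group 2 = line 2. H0: μ_1 = μ_2; H1: μ_1 > μ_2 (Welch's two-sample t-test, right-tailed).
t = (x̄_1 − x̄_2)/√(s_1²/n_1 + s_2²/n_2) = (23.85 − 25.08)/√(5.126²/12 + 2.173²/20) = -0.79
Welch–Satterthwaite df ≈ 13.41
p-value = P(T ≥ -0.79) ≈ 0.7783
Since p ≈ 0.7783 > α = 0.05, fail to reject H0; the data do not provide sufficient evidence against H0.

t = -0.79; fail to reject H0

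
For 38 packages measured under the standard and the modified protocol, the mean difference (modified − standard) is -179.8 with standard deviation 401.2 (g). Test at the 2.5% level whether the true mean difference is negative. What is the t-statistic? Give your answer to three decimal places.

H0: μ_d = 0; H1: μ_d < 0 (paired t-test on the differences, left-tailed).
t = d̄/(s_d/√n) = -179.8/(401.2/√38) = -2.763
df = n − 1 = 37
p-value = P(T ≤ -2.763) ≈ 0.004
Since p ≈ 0.004 < α = 0.025, reject H0; the evidence is statistically significant.

-2.763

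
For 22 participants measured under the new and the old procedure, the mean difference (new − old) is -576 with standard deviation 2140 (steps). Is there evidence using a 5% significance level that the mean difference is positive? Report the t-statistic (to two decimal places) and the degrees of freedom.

t = -1.26, df = 21

H0: μ_d = 0; H1: μ_d > 0 (paired t-test on the differences, right-tailed).
t = d̄/(s_d/√n) = -576/(2140/√22) = -1.26
df = n − 1 = 21
p-value = P(T ≥ -1.26) ≈ 0.890
Since p ≈ 0.890 > α = 0.05, fail to reject H0; the evidence is not statistically significant.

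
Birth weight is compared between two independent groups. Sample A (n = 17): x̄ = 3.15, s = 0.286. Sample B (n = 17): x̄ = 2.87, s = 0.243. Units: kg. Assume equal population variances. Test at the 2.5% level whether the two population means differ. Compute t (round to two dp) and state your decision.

Let group 1 = sample A, group 2 = sample B. H0: μ_1 = μ_2; H1: μ_1 ≠ μ_2 (two-sample pooled-variance t-test, two-sided).
s_p² = [(17−1)·0.286² + (17−1)·0.243²]/(17+17−2) = 0.0704225
t = (3.15 − 2.87)/√[0.0704225·(1/17 + 1/17)] = 3.08
df = n₁ + n₂ − 2 = 32
Two-sided p-value ≈ 0.004
Since p ≈ 0.004 < α = 0.025, reject H0; the data support H1.

t = 3.08; reject H0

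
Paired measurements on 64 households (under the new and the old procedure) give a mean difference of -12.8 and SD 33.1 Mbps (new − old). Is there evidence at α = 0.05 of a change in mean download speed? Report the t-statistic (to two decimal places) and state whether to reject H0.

H0: μ_d = 0; H1: μ_d ≠ 0 (paired t-test on the differences, two-sided).
t = d̄/(s_d/√n) = -12.8/(33.1/√64) = -3.09
df = n − 1 = 63
Two-sided p-value ≈ 0.0029
Since p ≈ 0.0029 < α = 0.05, reject H0; the evidence is statistically significant.

t = -3.09; reject H0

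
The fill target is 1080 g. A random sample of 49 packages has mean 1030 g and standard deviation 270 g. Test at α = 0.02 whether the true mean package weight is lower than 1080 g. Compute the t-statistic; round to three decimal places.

-1.296

H0: μ = 1080; H1: μ < 1080 (one-sample t-test, left-tailed).
t = (x̄ − μ₀)/(s/√n) = (1030 − 1080)/(270/√49) = -1.296
df = n − 1 = 48
p-value = P(T ≤ -1.296) ≈ 0.101
Since p ≈ 0.101 > α = 0.02, fail to reject H0; the data do not provide sufficient evidence against H0.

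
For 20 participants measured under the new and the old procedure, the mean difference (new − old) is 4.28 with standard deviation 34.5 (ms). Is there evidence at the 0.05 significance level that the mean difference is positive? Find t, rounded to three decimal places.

H0: μ_d = 0; H1: μ_d > 0 (paired t-test on the differences, right-tailed).
t = d̄/(s_d/√n) = 4.28/(34.5/√20) = 0.555
df = n − 1 = 19
p-value = P(T ≥ 0.555) ≈ 0.2928
Since p ≈ 0.2928 > α = 0.05, fail to reject H0; the evidence is not statistically significant.

0.555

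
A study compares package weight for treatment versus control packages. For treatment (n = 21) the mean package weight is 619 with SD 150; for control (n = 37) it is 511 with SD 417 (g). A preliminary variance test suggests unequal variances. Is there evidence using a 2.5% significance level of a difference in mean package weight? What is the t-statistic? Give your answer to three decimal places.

1.422

Let group 1 = treatment, group 2 = control. H0: μ_1 = μ_2; H1: μ_1 ≠ μ_2 (Welch's two-sample t-test, two-sided).
t = (x̄_1 − x̄_2)/√(s_1²/n_1 + s_2²/n_2) = (619 − 511)/√(150²/21 + 417²/37) = 1.422
Welch–Satterthwaite df ≈ 49.64
Two-sided p-value ≈ 0.161
Since p ≈ 0.161 > α = 0.025, fail to reject H0; the data do not provide sufficient evidence against H0.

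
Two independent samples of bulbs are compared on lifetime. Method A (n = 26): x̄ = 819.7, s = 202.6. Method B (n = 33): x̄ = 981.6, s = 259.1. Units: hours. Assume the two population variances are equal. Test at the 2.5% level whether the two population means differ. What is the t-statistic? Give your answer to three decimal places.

-2.616

Let group 1 = method A, group 2 = method B. H0: μ_1 = μ_2; H1: μ_1 ≠ μ_2 (two-sample pooled-variance t-test, two-sided).
s_p² = [(26−1)·202.6² + (33−1)·259.1²]/(26+33−2) = 55691.6
t = (819.7 − 981.6)/√[55691.6·(1/26 + 1/33)] = -2.616
df = n₁ + n₂ − 2 = 57
Two-sided p-value ≈ 0.0114
Since p ≈ 0.0114 < α = 0.025, reject H0; the data support H1.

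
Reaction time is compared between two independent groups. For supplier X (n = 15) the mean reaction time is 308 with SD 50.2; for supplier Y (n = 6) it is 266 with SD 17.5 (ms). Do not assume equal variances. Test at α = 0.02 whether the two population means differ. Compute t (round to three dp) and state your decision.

t = 2.838; reject H0

Let group 1 = supplier X, group 2 = supplier Y. H0: μ_1 = μ_2; H1: μ_1 ≠ μ_2 (Welch's two-sample t-test, two-sided).
t = (x̄_1 − x̄_2)/√(s_1²/n_1 + s_2²/n_2) = (308 − 266)/√(50.2²/15 + 17.5²/6) = 2.838
Welch–Satterthwaite df ≈ 18.91
Two-sided p-value ≈ 0.0106
Since p ≈ 0.0106 < α = 0.02, reject H0; the data support H1.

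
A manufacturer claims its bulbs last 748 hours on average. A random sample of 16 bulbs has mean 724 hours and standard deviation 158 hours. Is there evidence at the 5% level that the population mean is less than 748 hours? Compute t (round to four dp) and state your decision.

t = -0.6076; fail to reject H0

H0: μ = 748; H1: μ < 748 (one-sample t-test, left-tailed).
t = (x̄ − μ₀)/(s/√n) = (724 − 748)/(158/√16) = -0.6076
df = n − 1 = 15
p-value = P(T ≤ -0.6076) ≈ 0.276
Since p ≈ 0.276 > α = 0.05, fail to reject H0; the evidence is not statistically significant.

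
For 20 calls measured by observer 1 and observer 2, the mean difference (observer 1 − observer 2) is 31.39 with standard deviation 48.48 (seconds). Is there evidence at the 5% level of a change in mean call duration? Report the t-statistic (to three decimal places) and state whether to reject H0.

t = 2.896; reject H0

H0: μ_d = 0; H1: μ_d ≠ 0 (paired t-test on the differences, two-sided).
t = d̄/(s_d/√n) = 31.39/(48.48/√20) = 2.896
df = n − 1 = 19
Two-sided p-value ≈ 0.009
Since p ≈ 0.009 < α = 0.05, reject H0; the evidence is statistically significant.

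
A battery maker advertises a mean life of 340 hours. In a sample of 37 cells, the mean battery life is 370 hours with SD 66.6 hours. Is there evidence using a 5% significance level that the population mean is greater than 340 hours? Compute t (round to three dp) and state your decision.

t = 2.740; reject H0

H0: μ = 340; H1: μ > 340 (one-sample t-test, right-tailed).
t = (x̄ − μ₀)/(s/√n) = (370 − 340)/(66.6/√37) = 2.740
df = n − 1 = 36
p-value = P(T ≥ 2.740) ≈ 0.005
Since p ≈ 0.005 < α = 0.05, reject H0; the evidence is statistically significant.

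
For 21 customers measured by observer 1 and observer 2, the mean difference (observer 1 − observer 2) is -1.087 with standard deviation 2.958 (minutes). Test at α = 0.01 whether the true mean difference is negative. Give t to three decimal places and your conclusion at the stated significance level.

t = -1.684; fail to reject H0

H0: μ_d = 0; H1: μ_d < 0 (paired t-test on the differences, left-tailed).
t = d̄/(s_d/√n) = -1.087/(2.958/√21) = -1.684
df = n − 1 = 20
p-value = P(T ≤ -1.684) ≈ 0.0539
Since p ≈ 0.0539 > α = 0.01, fail to reject H0; the evidence is not statistically significant.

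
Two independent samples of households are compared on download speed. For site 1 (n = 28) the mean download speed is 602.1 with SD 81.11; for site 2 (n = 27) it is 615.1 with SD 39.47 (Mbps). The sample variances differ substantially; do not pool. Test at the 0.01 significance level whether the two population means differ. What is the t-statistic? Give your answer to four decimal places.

-0.7599

Let group 1 = site 1, group 2 = site 2. H0: μ_1 = μ_2; H1: μ_1 ≠ μ_2 (Welch's two-sample t-test, two-sided).
t = (x̄_1 − x̄_2)/√(s_1²/n_1 + s_2²/n_2) = (602.1 − 615.1)/√(81.11²/28 + 39.47²/27) = -0.7599
Welch–Satterthwaite df ≈ 39.42
Two-sided p-value ≈ 0.452
Since p ≈ 0.452 > α = 0.01, fail to reject H0; the data do not provide sufficient evidence against H0.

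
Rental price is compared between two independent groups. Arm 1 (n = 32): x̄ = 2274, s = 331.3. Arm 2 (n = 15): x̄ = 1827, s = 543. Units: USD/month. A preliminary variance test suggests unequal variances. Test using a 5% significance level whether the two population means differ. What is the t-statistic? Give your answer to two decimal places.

2.94

Let group 1 = arm 1, group 2 = arm 2. H0: μ_1 = μ_2; H1: μ_1 ≠ μ_2 (Welch's two-sample t-test, two-sided).
t = (x̄_1 − x̄_2)/√(s_1²/n_1 + s_2²/n_2) = (2274 − 1827)/√(331.3²/32 + 543²/15) = 2.94
Welch–Satterthwaite df ≈ 19.05
Two-sided p-value ≈ 0.0084
Since p ≈ 0.0084 < α = 0.05, reject H0; the data support H1.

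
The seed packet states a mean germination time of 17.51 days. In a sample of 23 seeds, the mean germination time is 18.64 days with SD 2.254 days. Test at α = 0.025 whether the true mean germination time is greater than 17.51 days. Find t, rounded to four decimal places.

2.4043

H0: μ = 17.51; H1: μ > 17.51 (one-sample t-test, right-tailed).
t = (x̄ − μ₀)/(s/√n) = (18.64 − 17.51)/(2.254/√23) = 2.4043
df = n − 1 = 22
p-value = P(T ≥ 2.4043) ≈ 0.013
Since p ≈ 0.013 < α = 0.025, reject H0; the evidence is statistically significant.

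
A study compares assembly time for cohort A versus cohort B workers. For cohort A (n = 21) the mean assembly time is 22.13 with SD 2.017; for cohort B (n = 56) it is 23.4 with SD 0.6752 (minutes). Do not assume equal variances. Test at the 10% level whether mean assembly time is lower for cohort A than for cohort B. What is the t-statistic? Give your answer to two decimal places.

-2.83

Let group 1 = cohort A, group 2 = cohort B. H0: μ_1 = μ_2; H1: μ_1 < μ_2 (Welch's two-sample t-test, left-tailed).
t = (x̄_1 − x̄_2)/√(s_1²/n_1 + s_2²/n_2) = (22.13 − 23.4)/√(2.017²/21 + 0.6752²/56) = -2.83
Welch–Satterthwaite df ≈ 21.70
p-value = P(T ≤ -2.83) ≈ 0.005
Since p ≈ 0.005 < α = 0.1, reject H0; the evidence is statistically significant.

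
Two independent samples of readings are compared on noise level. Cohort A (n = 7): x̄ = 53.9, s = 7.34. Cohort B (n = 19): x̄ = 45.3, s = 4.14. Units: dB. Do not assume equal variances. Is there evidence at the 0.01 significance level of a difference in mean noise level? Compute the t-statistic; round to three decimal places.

2.933

Let group 1 = cohort A, group 2 = cohort B. H0: μ_1 = μ_2; H1: μ_1 ≠ μ_2 (Welch's two-sample t-test, two-sided).
t = (x̄_1 − x̄_2)/√(s_1²/n_1 + s_2²/n_2) = (53.9 − 45.3)/√(7.34²/7 + 4.14²/19) = 2.933
Welch–Satterthwaite df ≈ 7.45
Two-sided p-value ≈ 0.0204
Since p ≈ 0.0204 > α = 0.01, fail to reject H0; the data do not provide sufficient evidence against H0.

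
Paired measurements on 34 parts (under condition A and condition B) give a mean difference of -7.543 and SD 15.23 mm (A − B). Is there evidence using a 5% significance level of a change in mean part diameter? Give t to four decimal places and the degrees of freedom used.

t = -2.8879, df = 33

H0: μ_d = 0; H1: μ_d ≠ 0 (paired t-test on the differences, two-sided).
t = d̄/(s_d/√n) = -7.543/(15.23/√34) = -2.8879
df = n − 1 = 33
Two-sided p-value ≈ 0.0068
Since p ≈ 0.0068 < α = 0.05, reject H0; the evidence is statistically significant.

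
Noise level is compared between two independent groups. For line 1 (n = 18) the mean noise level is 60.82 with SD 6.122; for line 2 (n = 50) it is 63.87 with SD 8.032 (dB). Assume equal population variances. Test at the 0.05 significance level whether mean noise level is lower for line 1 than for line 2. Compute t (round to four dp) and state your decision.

t = -1.4627; fail to reject H0

Let group 1 = line 1, group 2 = line 2. H0: μ_1 = μ_2; H1: μ_1 < μ_2 (two-sample pooled-variance t-test, left-tailed).
s_p² = [(18−1)·6.122² + (50−1)·8.032²]/(18+50−2) = 57.5497
t = (60.82 − 63.87)/√[57.5497·(1/18 + 1/50)] = -1.4627
df = n₁ + n₂ − 2 = 66
p-value = P(T ≤ -1.4627) ≈ 0.0742
Since p ≈ 0.0742 > α = 0.05, fail to reject H0; the evidence is not statistically significant.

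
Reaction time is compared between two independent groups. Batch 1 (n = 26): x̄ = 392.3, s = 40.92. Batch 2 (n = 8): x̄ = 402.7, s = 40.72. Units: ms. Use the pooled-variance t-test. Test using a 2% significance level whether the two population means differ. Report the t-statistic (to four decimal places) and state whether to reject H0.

Let group 1 = batch 1, group 2 = batch 2. H0: μ_1 = μ_2; H1: μ_1 ≠ μ_2 (two-sample pooled-variance t-test, two-sided).
s_p² = [(26−1)·40.92² + (8−1)·40.72²]/(26+8−2) = 1670.87
t = (392.3 − 402.7)/√[1670.87·(1/26 + 1/8)] = -0.6293
df = n₁ + n₂ − 2 = 32
Two-sided p-value ≈ 0.5336
Since p ≈ 0.5336 > α = 0.02, fail to reject H0; the data do not provide sufficient evidence against H0.

t = -0.6293; fail to reject H0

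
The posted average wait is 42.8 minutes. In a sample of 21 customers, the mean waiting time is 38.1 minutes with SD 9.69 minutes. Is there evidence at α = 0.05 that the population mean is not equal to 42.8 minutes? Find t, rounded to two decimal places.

H0: μ = 42.8; H1: μ ≠ 42.8 (one-sample t-test, two-sided).
t = (x̄ − μ₀)/(s/√n) = (38.1 − 42.8)/(9.69/√21) = -2.22
df = n − 1 = 20
Two-sided p-value ≈ 0.038
Since p ≈ 0.038 < α = 0.05, reject H0; the evidence is statistically significant.

-2.22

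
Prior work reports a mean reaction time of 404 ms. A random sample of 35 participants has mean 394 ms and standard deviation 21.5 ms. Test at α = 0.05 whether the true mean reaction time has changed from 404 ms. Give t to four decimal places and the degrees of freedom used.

H0: μ = 404; H1: μ ≠ 404 (one-sample t-test, two-sided).
t = (x̄ − μ₀)/(s/√n) = (394 − 404)/(21.5/√35) = -2.7517
df = n − 1 = 34
Two-sided p-value ≈ 0.009
Since p ≈ 0.009 < α = 0.05, reject H0; the data support H1.

t = -2.7517, df = 34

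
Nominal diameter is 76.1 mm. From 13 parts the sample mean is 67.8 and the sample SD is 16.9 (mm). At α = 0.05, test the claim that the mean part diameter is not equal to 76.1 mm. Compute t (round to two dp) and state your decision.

H0: μ = 76.1; H1: μ ≠ 76.1 (one-sample t-test, two-sided).
t = (x̄ − μ₀)/(s/√n) = (67.8 − 76.1)/(16.9/√13) = -1.77
df = n − 1 = 12
Two-sided p-value ≈ 0.102
Since p ≈ 0.102 > α = 0.05, fail to reject H0; the evidence is not statistically significant.

t = -1.77; fail to reject H0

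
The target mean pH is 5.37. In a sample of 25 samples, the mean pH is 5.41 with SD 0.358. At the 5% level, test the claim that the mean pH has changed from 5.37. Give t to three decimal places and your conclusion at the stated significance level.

t = 0.559; fail to reject H0

H0: μ = 5.37; H1: μ ≠ 5.37 (one-sample t-test, two-sided).
t = (x̄ − μ₀)/(s/√n) = (5.41 − 5.37)/(0.358/√25) = 0.559
df = n − 1 = 24
Two-sided p-value ≈ 0.5816
Since p ≈ 0.5816 > α = 0.05, fail to reject H0; the evidence is not statistically significant.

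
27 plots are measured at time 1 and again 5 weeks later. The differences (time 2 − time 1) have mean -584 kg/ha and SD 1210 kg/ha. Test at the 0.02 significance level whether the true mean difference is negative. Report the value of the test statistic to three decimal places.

H0: μ_d = 0; H1: μ_d < 0 (paired t-test on the differences, left-tailed).
t = d̄/(s_d/√n) = -584/(1210/√27) = -2.508
df = n − 1 = 26
p-value = P(T ≤ -2.508) ≈ 0.009
Since p ≈ 0.009 < α = 0.02, reject H0; the data support H1.

-2.508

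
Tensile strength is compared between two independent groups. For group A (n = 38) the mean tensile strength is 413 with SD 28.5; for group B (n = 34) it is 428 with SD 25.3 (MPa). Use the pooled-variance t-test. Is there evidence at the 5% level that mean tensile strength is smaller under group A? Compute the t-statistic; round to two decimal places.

Let group 1 = group A, group 2 = group B. H0: μ_1 = μ_2; H1: μ_1 < μ_2 (two-sample pooled-variance t-test, left-tailed).
s_p² = [(38−1)·28.5² + (34−1)·25.3²]/(38+34−2) = 731.089
t = (413 − 428)/√[731.089·(1/38 + 1/34)] = -2.35
df = n₁ + n₂ − 2 = 70
p-value = P(T ≤ -2.35) ≈ 0.011
Since p ≈ 0.011 < α = 0.05, reject H0; the evidence is statistically significant.

-2.35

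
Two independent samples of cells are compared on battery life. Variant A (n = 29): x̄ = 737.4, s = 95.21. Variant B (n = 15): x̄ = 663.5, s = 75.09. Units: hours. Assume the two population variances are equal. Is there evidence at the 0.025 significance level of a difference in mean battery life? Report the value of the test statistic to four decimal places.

Let group 1 = variant A, group 2 = variant B. H0: μ_1 = μ_2; H1: μ_1 ≠ μ_2 (two-sample pooled-variance t-test, two-sided).
s_p² = [(29−1)·95.21² + (15−1)·75.09²]/(29+15−2) = 7922.8
t = (737.4 − 663.5)/√[7922.8·(1/29 + 1/15)] = 2.6105
df = n₁ + n₂ − 2 = 42
Two-sided p-value ≈ 0.012
Since p ≈ 0.012 < α = 0.025, reject H0; the evidence is statistically significant.

2.6105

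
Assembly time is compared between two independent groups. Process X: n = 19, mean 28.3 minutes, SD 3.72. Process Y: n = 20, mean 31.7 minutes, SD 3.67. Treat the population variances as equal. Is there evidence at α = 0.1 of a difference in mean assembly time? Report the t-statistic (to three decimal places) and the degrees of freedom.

t = -2.873, df = 37

Let group 1 = process X, group 2 = process Y. H0: μ_1 = μ_2; H1: μ_1 ≠ μ_2 (two-sample pooled-variance t-test, two-sided).
s_p² = [(19−1)·3.72² + (20−1)·3.67²]/(19+20−2) = 13.6487
t = (28.3 − 31.7)/√[13.6487·(1/19 + 1/20)] = -2.873
df = n₁ + n₂ − 2 = 37
Two-sided p-value ≈ 0.007
Since p ≈ 0.007 < α = 0.1, reject H0; the data support H1.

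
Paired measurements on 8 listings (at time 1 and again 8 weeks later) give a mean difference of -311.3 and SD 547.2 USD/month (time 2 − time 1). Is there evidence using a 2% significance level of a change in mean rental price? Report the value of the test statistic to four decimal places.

-1.6091

H0: μ_d = 0; H1: μ_d ≠ 0 (paired t-test on the differences, two-sided).
t = d̄/(s_d/√n) = -311.3/(547.2/√8) = -1.6091
df = n − 1 = 7
Two-sided p-value ≈ 0.1516
Since p ≈ 0.1516 > α = 0.02, fail to reject H0; the evidence is not statistically significant.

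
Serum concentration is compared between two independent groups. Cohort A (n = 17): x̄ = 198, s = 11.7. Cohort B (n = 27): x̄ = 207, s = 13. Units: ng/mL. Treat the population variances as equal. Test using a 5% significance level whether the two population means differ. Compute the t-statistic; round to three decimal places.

-2.322

Let group 1 = cohort A, group 2 = cohort B. H0: μ_1 = μ_2; H1: μ_1 ≠ μ_2 (two-sample pooled-variance t-test, two-sided).
s_p² = [(17−1)·11.7² + (27−1)·13²]/(17+27−2) = 156.768
t = (198 − 207)/√[156.768·(1/17 + 1/27)] = -2.322
df = n₁ + n₂ − 2 = 42
Two-sided p-value ≈ 0.025
Since p ≈ 0.025 < α = 0.05, reject H0; the data support H1.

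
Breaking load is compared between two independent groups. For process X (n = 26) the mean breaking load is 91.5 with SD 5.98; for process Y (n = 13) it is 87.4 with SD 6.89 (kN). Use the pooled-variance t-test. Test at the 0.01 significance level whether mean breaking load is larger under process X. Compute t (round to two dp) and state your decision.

t = 1.92; fail to reject H0

Let group 1 = process X, group 2 = process Y. H0: μ_1 = μ_2; H1: μ_1 > μ_2 (two-sample pooled-variance t-test, right-tailed).
s_p² = [(26−1)·5.98² + (13−1)·6.89²]/(26+13−2) = 39.5588
t = (91.5 − 87.4)/√[39.5588·(1/26 + 1/13)] = 1.92
df = n₁ + n₂ − 2 = 37
p-value = P(T ≥ 1.92) ≈ 0.031
Since p ≈ 0.031 > α = 0.01, fail to reject H0; the data do not provide sufficient evidence against H0.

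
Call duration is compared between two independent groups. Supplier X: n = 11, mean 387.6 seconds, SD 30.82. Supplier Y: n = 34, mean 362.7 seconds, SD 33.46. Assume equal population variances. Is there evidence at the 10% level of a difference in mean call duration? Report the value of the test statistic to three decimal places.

2.184

Let group 1 = supplier X, group 2 = supplier Y. H0: μ_1 = μ_2; H1: μ_1 ≠ μ_2 (two-sample pooled-variance t-test, two-sided).
s_p² = [(11−1)·30.82² + (34−1)·33.46²]/(11+34−2) = 1080.11
t = (387.6 − 362.7)/√[1080.11·(1/11 + 1/34)] = 2.184
df = n₁ + n₂ − 2 = 43
Two-sided p-value ≈ 0.034
Since p ≈ 0.034 < α = 0.1, reject H0; the data support H1.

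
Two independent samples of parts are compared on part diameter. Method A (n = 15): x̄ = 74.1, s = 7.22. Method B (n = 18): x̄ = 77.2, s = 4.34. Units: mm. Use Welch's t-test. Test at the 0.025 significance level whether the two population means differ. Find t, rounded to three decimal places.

-1.458

Let group 1 = method A, group 2 = method B. H0: μ_1 = μ_2; H1: μ_1 ≠ μ_2 (Welch's two-sample t-test, two-sided).
t = (x̄_1 − x̄_2)/√(s_1²/n_1 + s_2²/n_2) = (74.1 − 77.2)/√(7.22²/15 + 4.34²/18) = -1.458
Welch–Satterthwaite df ≈ 22.05
Two-sided p-value ≈ 0.1590
Since p ≈ 0.1590 > α = 0.025, fail to reject H0; the evidence is not statistically significant.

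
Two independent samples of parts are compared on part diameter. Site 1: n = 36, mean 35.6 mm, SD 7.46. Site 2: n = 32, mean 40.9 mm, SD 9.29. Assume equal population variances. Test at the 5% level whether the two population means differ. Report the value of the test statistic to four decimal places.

-2.6064

Let group 1 = site 1, group 2 = site 2. H0: μ_1 = μ_2; H1: μ_1 ≠ μ_2 (two-sample pooled-variance t-test, two-sided).
s_p² = [(36−1)·7.46² + (32−1)·9.29²]/(36+32−2) = 70.049
t = (35.6 − 40.9)/√[70.049·(1/36 + 1/32)] = -2.6064
df = n₁ + n₂ − 2 = 66
Two-sided p-value ≈ 0.0113
Since p ≈ 0.0113 < α = 0.05, reject H0; the evidence is statistically significant.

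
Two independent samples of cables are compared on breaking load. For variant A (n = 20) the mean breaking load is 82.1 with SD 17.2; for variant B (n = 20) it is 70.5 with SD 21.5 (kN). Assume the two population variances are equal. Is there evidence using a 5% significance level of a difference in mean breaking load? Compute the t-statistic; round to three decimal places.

Let group 1 = variant A, group 2 = variant B. H0: μ_1 = μ_2; H1: μ_1 ≠ μ_2 (two-sample pooled-variance t-test, two-sided).
s_p² = [(20−1)·17.2² + (20−1)·21.5²]/(20+20−2) = 379.045
t = (82.1 − 70.5)/√[379.045·(1/20 + 1/20)] = 1.884
df = n₁ + n₂ − 2 = 38
Two-sided p-value ≈ 0.0672
Since p ≈ 0.0672 > α = 0.05, fail to reject H0; the evidence is not statistically significant.

1.884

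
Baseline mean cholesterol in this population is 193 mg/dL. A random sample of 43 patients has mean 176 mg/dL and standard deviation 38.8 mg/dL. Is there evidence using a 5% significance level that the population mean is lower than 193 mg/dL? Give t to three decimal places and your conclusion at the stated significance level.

H0: μ = 193; H1: μ < 193 (one-sample t-test, left-tailed).
t = (x̄ − μ₀)/(s/√n) = (176 − 193)/(38.8/√43) = -2.873
df = n − 1 = 42
p-value = P(T ≤ -2.873) ≈ 0.003
Since p ≈ 0.003 < α = 0.05, reject H0; the evidence is statistically significant.

t = -2.873; reject H0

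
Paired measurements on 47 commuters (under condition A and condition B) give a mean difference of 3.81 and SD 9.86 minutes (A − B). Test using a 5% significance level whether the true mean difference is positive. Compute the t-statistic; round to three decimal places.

2.649

H0: μ_d = 0; H1: μ_d > 0 (paired t-test on the differences, right-tailed).
t = d̄/(s_d/√n) = 3.81/(9.86/√47) = 2.649
df = n − 1 = 46
p-value = P(T ≥ 2.649) ≈ 0.0055
Since p ≈ 0.0055 < α = 0.05, reject H0; the evidence is statistically significant.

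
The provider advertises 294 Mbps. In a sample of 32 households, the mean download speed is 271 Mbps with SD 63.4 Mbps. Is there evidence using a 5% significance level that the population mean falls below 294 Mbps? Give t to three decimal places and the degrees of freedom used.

H0: μ = 294; H1: μ < 294 (one-sample t-test, left-tailed).
t = (x̄ − μ₀)/(s/√n) = (271 − 294)/(63.4/√32) = -2.052
df = n − 1 = 31
p-value = P(T ≤ -2.052) ≈ 0.0243
Since p ≈ 0.0243 < α = 0.05, reject H0; the data support H1.

t = -2.052, df = 31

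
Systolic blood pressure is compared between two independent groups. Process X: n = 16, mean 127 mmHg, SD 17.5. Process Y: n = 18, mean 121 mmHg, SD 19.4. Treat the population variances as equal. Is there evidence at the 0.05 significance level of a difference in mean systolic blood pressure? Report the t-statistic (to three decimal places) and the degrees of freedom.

Let group 1 = process X, group 2 = process Y. H0: μ_1 = μ_2; H1: μ_1 ≠ μ_2 (two-sample pooled-variance t-test, two-sided).
s_p² = [(16−1)·17.5² + (18−1)·19.4²]/(16+18−2) = 343.496
t = (127 − 121)/√[343.496·(1/16 + 1/18)] = 0.942
df = n₁ + n₂ − 2 = 32
Two-sided p-value ≈ 0.3531
Since p ≈ 0.3531 > α = 0.05, fail to reject H0; the data do not provide sufficient evidence against H0.

t = 0.942, df = 32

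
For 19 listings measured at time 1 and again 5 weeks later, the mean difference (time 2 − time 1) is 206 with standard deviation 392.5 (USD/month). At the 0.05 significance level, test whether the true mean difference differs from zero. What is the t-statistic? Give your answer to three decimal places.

2.288

H0: μ_d = 0; H1: μ_d ≠ 0 (paired t-test on the differences, two-sided).
t = d̄/(s_d/√n) = 206/(392.5/√19) = 2.288
df = n − 1 = 18
Two-sided p-value ≈ 0.0345
Since p ≈ 0.0345 < α = 0.05, reject H0; the evidence is statistically significant.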